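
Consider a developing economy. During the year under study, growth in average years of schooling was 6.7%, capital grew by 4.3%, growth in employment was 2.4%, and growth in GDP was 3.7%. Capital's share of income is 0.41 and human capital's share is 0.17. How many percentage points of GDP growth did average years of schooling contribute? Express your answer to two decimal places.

1.14 percentage points

Contribution = share × growth = 0.17 × 6.7 = 1.139 pp.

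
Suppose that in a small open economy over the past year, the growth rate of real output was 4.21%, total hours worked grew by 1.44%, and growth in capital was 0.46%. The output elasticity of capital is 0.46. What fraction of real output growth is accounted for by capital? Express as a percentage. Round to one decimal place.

5.0%

Capital contributed 0.46 × 0.46 = 0.2116 pp.
Share of growth = 0.2116 / 4.21 × 100 = 5.026%.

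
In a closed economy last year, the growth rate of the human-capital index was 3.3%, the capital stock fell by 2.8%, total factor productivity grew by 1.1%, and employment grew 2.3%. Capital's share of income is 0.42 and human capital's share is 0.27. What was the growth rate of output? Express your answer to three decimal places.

Labor's share = 1 − 0.42 − 0.27 = 0.31.
The capital stock: 0.42 × (-2.8) = -1.176 pp.
The human-capital index: 0.27 × 3.3 = 0.891 pp.
Employment: 0.31 × 2.3 = 0.713 pp.
Output growth = 1.1 + 0.428 = 1.528%.

Output grew 1.528%.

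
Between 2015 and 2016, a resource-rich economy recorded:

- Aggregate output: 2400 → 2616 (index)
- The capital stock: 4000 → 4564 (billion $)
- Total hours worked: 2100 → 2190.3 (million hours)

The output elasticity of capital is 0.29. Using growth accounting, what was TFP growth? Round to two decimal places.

1.86%

Aggregate output growth = (2616 − 2400) / 2400 = 9%.
The capital stock growth = (4564 − 4000) / 4000 = 14.1%.
Total hours worked growth = (2190.3 − 2100) / 2100 = 4.3%.
Labor's share = 1 − 0.29 = 0.71.
The capital stock: 0.29 × 14.1 = 4.089 pp.
Total hours worked: 0.71 × 4.3 = 3.053 pp.
TFP growth = 9 − 7.142 = 1.858%.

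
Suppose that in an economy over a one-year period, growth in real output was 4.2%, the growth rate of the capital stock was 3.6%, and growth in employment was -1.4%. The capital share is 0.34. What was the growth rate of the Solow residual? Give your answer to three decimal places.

Labor's share = 1 − 0.34 = 0.66.
The capital stock: 0.34 × 3.6 = 1.224 pp.
Employment: 0.66 × (-1.4) = -0.924 pp.
TFP growth = 4.2 − 0.3 = 3.9%.

The Solow residual growth was 3.900%.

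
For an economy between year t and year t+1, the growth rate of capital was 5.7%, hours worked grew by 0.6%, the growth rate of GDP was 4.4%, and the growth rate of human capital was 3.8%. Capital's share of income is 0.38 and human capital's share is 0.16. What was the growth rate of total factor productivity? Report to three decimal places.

Labor's share = 1 − 0.38 − 0.16 = 0.46.
Capital: 0.38 × 5.7 = 2.166 pp.
Human capital: 0.16 × 3.8 = 0.608 pp.
Hours worked: 0.46 × 0.6 = 0.276 pp.
TFP growth = 4.4 − 3.05 = 1.35%.

1.350%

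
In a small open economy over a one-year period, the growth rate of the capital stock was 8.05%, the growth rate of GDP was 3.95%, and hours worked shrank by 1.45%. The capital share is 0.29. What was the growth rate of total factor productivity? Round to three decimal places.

Labor's share = 1 − 0.29 = 0.71.
The capital stock: 0.29 × 8.05 = 2.3345 pp.
Hours worked: 0.71 × (-1.45) = -1.0295 pp.
TFP growth = 3.95 − 1.305 = 2.645%.

Total factor productivity growth was 2.645%.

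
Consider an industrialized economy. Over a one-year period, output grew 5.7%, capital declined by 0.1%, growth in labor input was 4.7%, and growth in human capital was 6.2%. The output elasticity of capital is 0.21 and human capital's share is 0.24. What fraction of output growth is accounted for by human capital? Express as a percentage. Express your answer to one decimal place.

Human capital contributed 0.24 × 6.2 = 1.488 pp.
Share of growth = 1.488 / 5.7 × 100 = 26.105%.

Human capital accounted for 26.1% of growth.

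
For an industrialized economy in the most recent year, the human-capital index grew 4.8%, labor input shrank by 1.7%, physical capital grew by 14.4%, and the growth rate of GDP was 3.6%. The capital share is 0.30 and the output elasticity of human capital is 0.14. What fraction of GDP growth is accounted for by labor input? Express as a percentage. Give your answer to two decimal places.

Labor input accounted for -26.44% of growth.

Labor's share = 1 − 0.3 − 0.14 = 0.56.
Labor input contributed 0.56 × (-1.7) = -0.952 pp.
Share of growth = -0.952 / 3.6 × 100 = -26.4444%.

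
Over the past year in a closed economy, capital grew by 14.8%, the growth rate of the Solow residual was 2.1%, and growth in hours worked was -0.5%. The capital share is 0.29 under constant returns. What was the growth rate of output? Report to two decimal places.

Labor's share = 1 − 0.29 = 0.71.
Capital: 0.29 × 14.8 = 4.292 pp.
Hours worked: 0.71 × (-0.5) = -0.355 pp.
Output growth = 2.1 + 3.937 = 6.037%.

6.04%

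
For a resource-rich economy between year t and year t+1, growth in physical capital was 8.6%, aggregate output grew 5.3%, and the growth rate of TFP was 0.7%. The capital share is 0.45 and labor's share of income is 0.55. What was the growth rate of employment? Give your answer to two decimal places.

Labor's share = 1 − 0.45 = 0.55.
gY = gA + 0.45×8.6 + 0.55×g.
0.55×g = 5.3 − 0.7 − 3.87 = 0.73.
g = 0.73 / 0.55 = 1.3273%.

1.33%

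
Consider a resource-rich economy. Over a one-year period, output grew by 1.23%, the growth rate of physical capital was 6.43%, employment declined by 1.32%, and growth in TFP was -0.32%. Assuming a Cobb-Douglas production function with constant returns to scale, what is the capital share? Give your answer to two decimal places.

gY = gA + α·gK + (1−α)·gL, so gY − gA − gL = α(gK − gL).
1.23 + 0.32 + 1.32 = α × (6.43 − (-1.32)).
2.87 = 7.75 α, so α = 0.3703.

0.37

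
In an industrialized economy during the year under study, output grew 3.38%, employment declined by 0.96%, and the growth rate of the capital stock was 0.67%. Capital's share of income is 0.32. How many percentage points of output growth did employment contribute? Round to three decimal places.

Labor's share = 1 − 0.32 = 0.68.
Contribution = share × growth = 0.68 × (-0.96) = -0.6528 pp.

-0.653 percentage points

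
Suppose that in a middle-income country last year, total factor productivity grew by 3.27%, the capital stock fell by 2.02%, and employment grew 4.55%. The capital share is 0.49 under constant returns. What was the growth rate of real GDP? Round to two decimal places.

4.60%

Labor's share = 1 − 0.49 = 0.51.
The capital stock: 0.49 × (-2.02) = -0.9898 pp.
Employment: 0.51 × 4.55 = 2.3205 pp.
Output growth = 3.27 + 1.3307 = 4.6007%.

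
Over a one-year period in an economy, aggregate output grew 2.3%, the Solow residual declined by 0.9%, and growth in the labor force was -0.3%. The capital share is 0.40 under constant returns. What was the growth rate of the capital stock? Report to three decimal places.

The capital stock grew 8.450%.

Labor's share = 1 − 0.4 = 0.6.
gY = gA + 0.6×(-0.3) + 0.4×g.
0.4×g = 2.3 + 0.9 + 0.18 = 3.38.
g = 3.38 / 0.4 = 8.45%.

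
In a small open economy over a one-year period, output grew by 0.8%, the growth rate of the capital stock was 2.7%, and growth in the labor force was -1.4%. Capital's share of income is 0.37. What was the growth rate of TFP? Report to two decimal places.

TFP grew 0.68%.

Labor's share = 1 − 0.37 = 0.63.
The capital stock: 0.37 × 2.7 = 0.999 pp.
The labor force: 0.63 × (-1.4) = -0.882 pp.
TFP growth = 0.8 − 0.117 = 0.683%.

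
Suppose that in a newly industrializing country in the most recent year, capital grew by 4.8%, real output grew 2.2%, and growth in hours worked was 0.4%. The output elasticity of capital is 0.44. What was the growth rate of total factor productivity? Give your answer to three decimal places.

-0.136%

Labor's share = 1 − 0.44 = 0.56.
Capital: 0.44 × 4.8 = 2.112 pp.
Hours worked: 0.56 × 0.4 = 0.224 pp.
TFP growth = 2.2 − 2.336 = -0.136%.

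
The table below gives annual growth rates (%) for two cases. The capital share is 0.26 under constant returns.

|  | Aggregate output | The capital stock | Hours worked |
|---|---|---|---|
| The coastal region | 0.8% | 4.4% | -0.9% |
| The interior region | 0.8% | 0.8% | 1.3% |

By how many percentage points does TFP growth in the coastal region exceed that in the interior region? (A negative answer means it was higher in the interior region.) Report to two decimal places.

0.69 percentage points

Labor's share = 1 − 0.26 = 0.74.
The coastal region: TFP = 0.8 − 1.144 + 0.666 = 0.322%.
The interior region: TFP = 0.8 − 0.208 − 0.962 = -0.37%.
Difference = 0.322 − (-0.37) = 0.692 pp.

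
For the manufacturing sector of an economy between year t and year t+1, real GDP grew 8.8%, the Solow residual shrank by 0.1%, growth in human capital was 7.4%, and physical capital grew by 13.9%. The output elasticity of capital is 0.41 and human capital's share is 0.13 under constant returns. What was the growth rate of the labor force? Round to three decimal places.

Labor's share = 1 − 0.41 − 0.13 = 0.46.
gY = gA + 0.41×13.9 + 0.13×7.4 + 0.46×g.
0.46×g = 8.8 + 0.1 − 6.661 = 2.239.
g = 2.239 / 0.46 = 4.86739%.

4.867%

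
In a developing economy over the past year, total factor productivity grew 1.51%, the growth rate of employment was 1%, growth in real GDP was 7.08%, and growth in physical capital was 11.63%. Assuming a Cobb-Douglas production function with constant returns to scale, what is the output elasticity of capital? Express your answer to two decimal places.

α = 0.43

gY = gA + α·gK + (1−α)·gL, so gY − gA − gL = α(gK − gL).
7.08 − 1.51 − 1 = α × (11.63 − 1).
4.57 = 10.63 α, so α = 0.4299.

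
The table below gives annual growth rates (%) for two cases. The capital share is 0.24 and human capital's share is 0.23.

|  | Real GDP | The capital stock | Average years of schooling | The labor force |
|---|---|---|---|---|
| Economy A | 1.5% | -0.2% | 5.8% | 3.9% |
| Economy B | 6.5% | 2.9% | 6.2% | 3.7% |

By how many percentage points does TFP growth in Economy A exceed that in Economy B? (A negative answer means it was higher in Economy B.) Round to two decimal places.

-4.27 percentage points

Labor's share = 1 − 0.24 − 0.23 = 0.53.
Economy A: TFP = 1.5 + 0.048 − 1.334 − 2.067 = -1.853%.
Economy B: TFP = 6.5 − 0.696 − 1.426 − 1.961 = 2.417%.
Difference = -1.853 − (2.417) = -4.27 pp.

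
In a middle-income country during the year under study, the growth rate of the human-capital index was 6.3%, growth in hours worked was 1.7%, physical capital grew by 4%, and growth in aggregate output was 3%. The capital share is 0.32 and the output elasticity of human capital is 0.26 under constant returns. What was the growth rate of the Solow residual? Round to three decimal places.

Labor's share = 1 − 0.32 − 0.26 = 0.42.
Physical capital: 0.32 × 4 = 1.28 pp.
The human-capital index: 0.26 × 6.3 = 1.638 pp.
Hours worked: 0.42 × 1.7 = 0.714 pp.
TFP growth = 3 − 3.632 = -0.632%.

-0.632%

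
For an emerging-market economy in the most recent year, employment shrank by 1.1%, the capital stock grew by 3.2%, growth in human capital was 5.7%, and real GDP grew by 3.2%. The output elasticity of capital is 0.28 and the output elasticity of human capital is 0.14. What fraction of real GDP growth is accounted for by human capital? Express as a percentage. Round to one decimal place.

Human capital contributed 0.14 × 5.7 = 0.798 pp.
Share of growth = 0.798 / 3.2 × 100 = 24.938%.

Human capital accounted for 24.9% of growth.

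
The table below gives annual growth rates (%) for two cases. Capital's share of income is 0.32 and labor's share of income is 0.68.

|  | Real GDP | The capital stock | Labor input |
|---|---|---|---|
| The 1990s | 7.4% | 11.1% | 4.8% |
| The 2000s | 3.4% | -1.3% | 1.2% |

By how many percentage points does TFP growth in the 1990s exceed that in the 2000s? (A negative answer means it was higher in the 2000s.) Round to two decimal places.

Labor's share = 1 − 0.32 = 0.68.
The 1990s: TFP = 7.4 − 3.552 − 3.264 = 0.584%.
The 2000s: TFP = 3.4 + 0.416 − 0.816 = 3%.
Difference = 0.584 − (3) = -2.416 pp.

-2.42 percentage points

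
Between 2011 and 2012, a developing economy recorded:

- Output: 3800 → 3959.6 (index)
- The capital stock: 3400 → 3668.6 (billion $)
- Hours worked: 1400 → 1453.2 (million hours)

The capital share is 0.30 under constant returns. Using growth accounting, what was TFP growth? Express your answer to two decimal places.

Output growth = (3959.6 − 3800) / 3800 = 4.2%.
The capital stock growth = (3668.6 − 3400) / 3400 = 7.9%.
Hours worked growth = (1453.2 − 1400) / 1400 = 3.8%.
Labor's share = 1 − 0.3 = 0.7.
The capital stock: 0.3 × 7.9 = 2.37 pp.
Hours worked: 0.7 × 3.8 = 2.66 pp.
TFP growth = 4.2 − 5.03 = -0.83%.

-0.83%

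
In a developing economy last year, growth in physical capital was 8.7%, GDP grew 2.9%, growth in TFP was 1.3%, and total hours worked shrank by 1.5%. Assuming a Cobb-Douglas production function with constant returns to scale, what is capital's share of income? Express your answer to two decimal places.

α = 0.30

gY = gA + α·gK + (1−α)·gL, so gY − gA − gL = α(gK − gL).
2.9 − 1.3 + 1.5 = α × (8.7 − (-1.5)).
3.1 = 10.2 α, so α = 0.3039.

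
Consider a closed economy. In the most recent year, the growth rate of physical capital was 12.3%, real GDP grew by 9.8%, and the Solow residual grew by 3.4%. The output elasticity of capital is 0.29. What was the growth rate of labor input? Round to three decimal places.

Labor input grew 3.990%.

Labor's share = 1 − 0.29 = 0.71.
gY = gA + 0.29×12.3 + 0.71×g.
0.71×g = 9.8 − 3.4 − 3.567 = 2.833.
g = 2.833 / 0.71 = 3.99014%.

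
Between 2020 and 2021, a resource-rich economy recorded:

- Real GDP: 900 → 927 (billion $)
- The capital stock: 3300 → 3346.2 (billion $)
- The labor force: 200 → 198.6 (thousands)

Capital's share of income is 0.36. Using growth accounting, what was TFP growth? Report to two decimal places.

TFP growth was 2.94%.

Real GDP growth = (927 − 900) / 900 = 3%.
The capital stock growth = (3346.2 − 3300) / 3300 = 1.4%.
The labor force growth = (198.6 − 200) / 200 = -0.7%.
Labor's share = 1 − 0.36 = 0.64.
The capital stock: 0.36 × 1.4 = 0.504 pp.
The labor force: 0.64 × (-0.7) = -0.448 pp.
TFP growth = 3 − 0.056 = 2.944%.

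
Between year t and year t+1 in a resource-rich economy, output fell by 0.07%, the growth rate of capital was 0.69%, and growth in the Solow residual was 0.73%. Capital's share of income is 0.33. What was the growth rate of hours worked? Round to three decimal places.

-1.534%

Labor's share = 1 − 0.33 = 0.67.
gY = gA + 0.33×0.69 + 0.67×g.
0.67×g = -0.07 − 0.73 − 0.2277 = -1.0277.
g = -1.0277 / 0.67 = -1.53388%.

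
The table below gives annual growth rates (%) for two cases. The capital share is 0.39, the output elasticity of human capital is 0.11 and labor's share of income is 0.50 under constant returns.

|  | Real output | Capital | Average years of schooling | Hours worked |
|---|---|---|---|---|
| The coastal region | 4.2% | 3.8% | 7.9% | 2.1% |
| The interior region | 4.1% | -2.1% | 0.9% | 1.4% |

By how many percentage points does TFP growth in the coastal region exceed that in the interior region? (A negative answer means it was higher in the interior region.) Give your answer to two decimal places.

-3.32 percentage points

Labor's share = 1 − 0.39 − 0.11 = 0.5.
The coastal region: TFP = 4.2 − 1.482 − 0.869 − 1.05 = 0.799%.
The interior region: TFP = 4.1 + 0.819 − 0.099 − 0.7 = 4.12%.
Difference = 0.799 − (4.12) = -3.321 pp.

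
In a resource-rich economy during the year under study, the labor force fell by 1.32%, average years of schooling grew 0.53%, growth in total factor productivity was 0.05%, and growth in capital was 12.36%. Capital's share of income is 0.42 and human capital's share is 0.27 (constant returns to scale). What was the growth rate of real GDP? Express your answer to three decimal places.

4.975%

Labor's share = 1 − 0.42 − 0.27 = 0.31.
Capital: 0.42 × 12.36 = 5.1912 pp.
Average years of schooling: 0.27 × 0.53 = 0.1431 pp.
The labor force: 0.31 × (-1.32) = -0.4092 pp.
Output growth = 0.05 + 4.9251 = 4.9751%.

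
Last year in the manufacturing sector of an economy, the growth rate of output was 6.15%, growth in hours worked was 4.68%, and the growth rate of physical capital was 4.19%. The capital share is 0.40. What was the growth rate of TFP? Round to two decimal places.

1.67%

Labor's share = 1 − 0.4 = 0.6.
Physical capital: 0.4 × 4.19 = 1.676 pp.
Hours worked: 0.6 × 4.68 = 2.808 pp.
TFP growth = 6.15 − 4.484 = 1.666%.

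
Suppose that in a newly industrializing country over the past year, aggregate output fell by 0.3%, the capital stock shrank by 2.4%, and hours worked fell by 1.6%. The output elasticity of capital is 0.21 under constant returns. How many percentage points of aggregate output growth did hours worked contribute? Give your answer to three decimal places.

-1.264 percentage points

Labor's share = 1 − 0.21 = 0.79.
Contribution = share × growth = 0.79 × (-1.6) = -1.264 pp.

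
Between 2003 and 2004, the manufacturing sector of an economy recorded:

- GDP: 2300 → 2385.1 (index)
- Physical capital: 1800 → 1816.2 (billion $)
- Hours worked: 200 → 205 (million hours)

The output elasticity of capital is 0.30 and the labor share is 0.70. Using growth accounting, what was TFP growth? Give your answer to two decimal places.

TFP growth was 1.68%.

GDP growth = (2385.1 − 2300) / 2300 = 3.7%.
Physical capital growth = (1816.2 − 1800) / 1800 = 0.9%.
Hours worked growth = (205 − 200) / 200 = 2.5%.
Labor's share = 1 − 0.3 = 0.7.
Physical capital: 0.3 × 0.9 = 0.27 pp.
Hours worked: 0.7 × 2.5 = 1.75 pp.
TFP growth = 3.7 − 2.02 = 1.68%.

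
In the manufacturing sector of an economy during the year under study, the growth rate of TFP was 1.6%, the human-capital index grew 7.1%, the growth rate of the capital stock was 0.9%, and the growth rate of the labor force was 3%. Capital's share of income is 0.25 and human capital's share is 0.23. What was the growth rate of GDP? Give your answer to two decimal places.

GDP grew 5.02%.

Labor's share = 1 − 0.25 − 0.23 = 0.52.
The capital stock: 0.25 × 0.9 = 0.225 pp.
The human-capital index: 0.23 × 7.1 = 1.633 pp.
The labor force: 0.52 × 3 = 1.56 pp.
Output growth = 1.6 + 3.418 = 5.018%.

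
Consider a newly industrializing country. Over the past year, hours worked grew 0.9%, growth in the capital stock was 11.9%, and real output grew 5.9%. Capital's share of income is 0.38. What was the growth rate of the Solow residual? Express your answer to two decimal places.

The Solow residual growth was 0.82%.

Labor's share = 1 − 0.38 = 0.62.
The capital stock: 0.38 × 11.9 = 4.522 pp.
Hours worked: 0.62 × 0.9 = 0.558 pp.
TFP growth = 5.9 − 5.08 = 0.82%.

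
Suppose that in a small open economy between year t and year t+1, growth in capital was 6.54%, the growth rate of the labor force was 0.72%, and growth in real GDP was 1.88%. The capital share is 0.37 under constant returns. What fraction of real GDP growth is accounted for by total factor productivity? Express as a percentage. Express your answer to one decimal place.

-52.8%

Labor's share = 1 − 0.37 = 0.63.
Capital: 0.37 × 6.54 = 2.4198 pp.
The labor force: 0.63 × 0.72 = 0.4536 pp.
TFP growth = 1.88 − 2.8734 = -0.9934%.
TFP share of growth = -0.9934 / 1.88 × 100 = -52.84%.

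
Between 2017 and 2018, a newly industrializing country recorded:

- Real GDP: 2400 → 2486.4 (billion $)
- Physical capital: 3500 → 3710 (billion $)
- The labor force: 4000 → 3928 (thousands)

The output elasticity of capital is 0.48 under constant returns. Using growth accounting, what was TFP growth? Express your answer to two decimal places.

Real GDP growth = (2486.4 − 2400) / 2400 = 3.6%.
Physical capital growth = (3710 − 3500) / 3500 = 6%.
The labor force growth = (3928 − 4000) / 4000 = -1.8%.
Labor's share = 1 − 0.48 = 0.52.
Physical capital: 0.48 × 6 = 2.88 pp.
The labor force: 0.52 × (-1.8) = -0.936 pp.
TFP growth = 3.6 − 1.944 = 1.656%.

TFP growth was 1.66%.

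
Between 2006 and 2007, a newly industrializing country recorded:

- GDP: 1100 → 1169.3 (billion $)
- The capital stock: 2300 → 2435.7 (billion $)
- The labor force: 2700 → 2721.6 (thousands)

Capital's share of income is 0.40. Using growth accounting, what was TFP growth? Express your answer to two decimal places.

GDP growth = (1169.3 − 1100) / 1100 = 6.3%.
The capital stock growth = (2435.7 − 2300) / 2300 = 5.9%.
The labor force growth = (2721.6 − 2700) / 2700 = 0.8%.
Labor's share = 1 − 0.4 = 0.6.
The capital stock: 0.4 × 5.9 = 2.36 pp.
The labor force: 0.6 × 0.8 = 0.48 pp.
TFP growth = 6.3 − 2.84 = 3.46%.

TFP growth was 3.46%.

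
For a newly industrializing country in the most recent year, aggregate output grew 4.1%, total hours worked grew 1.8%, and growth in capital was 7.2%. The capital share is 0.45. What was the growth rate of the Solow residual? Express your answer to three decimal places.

Labor's share = 1 − 0.45 = 0.55.
Capital: 0.45 × 7.2 = 3.24 pp.
Total hours worked: 0.55 × 1.8 = 0.99 pp.
TFP growth = 4.1 − 4.23 = -0.13%.

-0.130%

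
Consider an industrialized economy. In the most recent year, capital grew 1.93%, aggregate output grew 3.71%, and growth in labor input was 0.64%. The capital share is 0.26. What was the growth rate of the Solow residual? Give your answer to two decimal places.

Labor's share = 1 − 0.26 = 0.74.
Capital: 0.26 × 1.93 = 0.5018 pp.
Labor input: 0.74 × 0.64 = 0.4736 pp.
TFP growth = 3.71 − 0.9754 = 2.7346%.

2.73%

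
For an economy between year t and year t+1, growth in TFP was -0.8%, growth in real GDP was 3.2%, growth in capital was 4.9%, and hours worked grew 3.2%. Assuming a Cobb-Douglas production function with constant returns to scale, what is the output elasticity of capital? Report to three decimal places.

gY = gA + α·gK + (1−α)·gL, so gY − gA − gL = α(gK − gL).
3.2 + 0.8 − 3.2 = α × (4.9 − 3.2).
0.8 = 1.7 α, so α = 0.47059.

α = 0.471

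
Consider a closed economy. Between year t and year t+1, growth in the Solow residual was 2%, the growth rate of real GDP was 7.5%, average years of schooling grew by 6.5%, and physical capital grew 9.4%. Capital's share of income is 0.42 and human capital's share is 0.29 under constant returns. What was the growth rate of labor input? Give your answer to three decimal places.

-1.148%

Labor's share = 1 − 0.42 − 0.29 = 0.29.
gY = gA + 0.42×9.4 + 0.29×6.5 + 0.29×g.
0.29×g = 7.5 − 2 − 5.833 = -0.333.
g = -0.333 / 0.29 = -1.14828%.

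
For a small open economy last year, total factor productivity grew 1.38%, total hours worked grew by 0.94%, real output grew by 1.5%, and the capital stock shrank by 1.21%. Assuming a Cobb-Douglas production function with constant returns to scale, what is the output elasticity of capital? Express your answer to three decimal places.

gY = gA + α·gK + (1−α)·gL, so gY − gA − gL = α(gK − gL).
1.5 − 1.38 − 0.94 = α × (-1.21 − 0.94).
-0.82 = -2.15 α, so α = 0.3814.

0.381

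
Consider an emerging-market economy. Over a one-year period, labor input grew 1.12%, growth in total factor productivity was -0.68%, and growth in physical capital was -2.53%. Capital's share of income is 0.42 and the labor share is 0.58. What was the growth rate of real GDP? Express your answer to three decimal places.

Labor's share = 1 − 0.42 = 0.58.
Physical capital: 0.42 × (-2.53) = -1.0626 pp.
Labor input: 0.58 × 1.12 = 0.6496 pp.
Output growth = -0.68 + (-0.413) = -1.093%.

-1.093%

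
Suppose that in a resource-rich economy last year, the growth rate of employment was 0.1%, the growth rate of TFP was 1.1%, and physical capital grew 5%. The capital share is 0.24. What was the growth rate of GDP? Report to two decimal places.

Labor's share = 1 − 0.24 = 0.76.
Physical capital: 0.24 × 5 = 1.2 pp.
Employment: 0.76 × 0.1 = 0.076 pp.
Output growth = 1.1 + 1.276 = 2.376%.

GDP grew 2.38%.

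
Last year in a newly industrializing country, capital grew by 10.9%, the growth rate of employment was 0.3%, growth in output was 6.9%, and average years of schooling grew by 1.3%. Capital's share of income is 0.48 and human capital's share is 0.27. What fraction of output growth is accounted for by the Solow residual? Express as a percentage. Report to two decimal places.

The Solow residual accounted for 18.00% of growth.

Labor's share = 1 − 0.48 − 0.27 = 0.25.
Capital: 0.48 × 10.9 = 5.232 pp.
Average years of schooling: 0.27 × 1.3 = 0.351 pp.
Employment: 0.25 × 0.3 = 0.075 pp.
TFP growth = 6.9 − 5.658 = 1.242%.
TFP share of growth = 1.242 / 6.9 × 100 = 18%.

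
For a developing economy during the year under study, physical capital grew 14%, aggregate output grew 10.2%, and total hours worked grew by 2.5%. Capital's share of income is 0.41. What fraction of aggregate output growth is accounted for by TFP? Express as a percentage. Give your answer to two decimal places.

29.26%

Labor's share = 1 − 0.41 = 0.59.
Physical capital: 0.41 × 14 = 5.74 pp.
Total hours worked: 0.59 × 2.5 = 1.475 pp.
TFP growth = 10.2 − 7.215 = 2.985%.
TFP share of growth = 2.985 / 10.2 × 100 = 29.2647%.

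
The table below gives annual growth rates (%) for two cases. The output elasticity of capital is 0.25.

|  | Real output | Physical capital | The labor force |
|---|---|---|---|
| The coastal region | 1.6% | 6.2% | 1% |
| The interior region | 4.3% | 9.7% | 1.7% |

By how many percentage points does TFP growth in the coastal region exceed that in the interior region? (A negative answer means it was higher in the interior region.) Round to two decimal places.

-1.30 percentage points

Labor's share = 1 − 0.25 = 0.75.
The coastal region: TFP = 1.6 − 1.55 − 0.75 = -0.7%.
The interior region: TFP = 4.3 − 2.425 − 1.275 = 0.6%.
Difference = -0.7 − (0.6) = -1.3 pp.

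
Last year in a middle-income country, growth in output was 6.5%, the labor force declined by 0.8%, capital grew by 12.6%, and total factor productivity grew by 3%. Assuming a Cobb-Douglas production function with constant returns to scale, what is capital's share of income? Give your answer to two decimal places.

Capital's share of income is 0.32.

gY = gA + α·gK + (1−α)·gL, so gY − gA − gL = α(gK − gL).
6.5 − 3 + 0.8 = α × (12.6 − (-0.8)).
4.3 = 13.4 α, so α = 0.3209.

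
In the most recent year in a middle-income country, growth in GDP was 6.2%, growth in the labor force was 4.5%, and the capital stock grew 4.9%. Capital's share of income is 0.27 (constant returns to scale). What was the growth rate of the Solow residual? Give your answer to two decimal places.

1.59%

Labor's share = 1 − 0.27 = 0.73.
The capital stock: 0.27 × 4.9 = 1.323 pp.
The labor force: 0.73 × 4.5 = 3.285 pp.
TFP growth = 6.2 − 4.608 = 1.592%.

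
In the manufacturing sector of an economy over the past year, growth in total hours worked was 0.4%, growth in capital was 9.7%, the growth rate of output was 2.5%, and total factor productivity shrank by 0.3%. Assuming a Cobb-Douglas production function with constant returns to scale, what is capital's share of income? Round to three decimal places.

Capital's share of income is 0.258.

gY = gA + α·gK + (1−α)·gL, so gY − gA − gL = α(gK − gL).
2.5 + 0.3 − 0.4 = α × (9.7 − 0.4).
2.4 = 9.3 α, so α = 0.25806.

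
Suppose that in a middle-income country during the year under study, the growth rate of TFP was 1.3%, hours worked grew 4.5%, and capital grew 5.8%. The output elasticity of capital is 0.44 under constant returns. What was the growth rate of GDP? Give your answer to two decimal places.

GDP grew 6.37%.

Labor's share = 1 − 0.44 = 0.56.
Capital: 0.44 × 5.8 = 2.552 pp.
Hours worked: 0.56 × 4.5 = 2.52 pp.
Output growth = 1.3 + 5.072 = 6.372%.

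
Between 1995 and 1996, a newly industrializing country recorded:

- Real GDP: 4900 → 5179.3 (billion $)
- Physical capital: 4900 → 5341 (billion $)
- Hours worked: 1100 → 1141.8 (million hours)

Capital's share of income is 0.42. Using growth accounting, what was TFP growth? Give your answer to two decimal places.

-0.28%

Real GDP growth = (5179.3 − 4900) / 4900 = 5.7%.
Physical capital growth = (5341 − 4900) / 4900 = 9%.
Hours worked growth = (1141.8 − 1100) / 1100 = 3.8%.
Labor's share = 1 − 0.42 = 0.58.
Physical capital: 0.42 × 9 = 3.78 pp.
Hours worked: 0.58 × 3.8 = 2.204 pp.
TFP growth = 5.7 − 5.984 = -0.284%.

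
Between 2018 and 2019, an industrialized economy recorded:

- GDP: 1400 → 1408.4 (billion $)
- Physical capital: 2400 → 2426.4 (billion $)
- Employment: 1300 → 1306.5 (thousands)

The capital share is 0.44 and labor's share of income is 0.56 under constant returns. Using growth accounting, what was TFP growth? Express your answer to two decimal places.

-0.16%

GDP growth = (1408.4 − 1400) / 1400 = 0.6%.
Physical capital growth = (2426.4 − 2400) / 2400 = 1.1%.
Employment growth = (1306.5 − 1300) / 1300 = 0.5%.
Labor's share = 1 − 0.44 = 0.56.
Physical capital: 0.44 × 1.1 = 0.484 pp.
Employment: 0.56 × 0.5 = 0.28 pp.
TFP growth = 0.6 − 0.764 = -0.164%.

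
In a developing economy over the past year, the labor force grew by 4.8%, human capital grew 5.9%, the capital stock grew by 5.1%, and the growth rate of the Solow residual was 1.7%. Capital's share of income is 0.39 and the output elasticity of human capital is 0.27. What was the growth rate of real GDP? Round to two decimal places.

Labor's share = 1 − 0.39 − 0.27 = 0.34.
The capital stock: 0.39 × 5.1 = 1.989 pp.
Human capital: 0.27 × 5.9 = 1.593 pp.
The labor force: 0.34 × 4.8 = 1.632 pp.
Output growth = 1.7 + 5.214 = 6.914%.

6.91%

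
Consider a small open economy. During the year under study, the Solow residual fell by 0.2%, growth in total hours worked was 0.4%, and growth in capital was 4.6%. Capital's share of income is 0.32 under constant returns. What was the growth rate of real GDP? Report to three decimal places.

Real GDP grew 1.544%.

Labor's share = 1 − 0.32 = 0.68.
Capital: 0.32 × 4.6 = 1.472 pp.
Total hours worked: 0.68 × 0.4 = 0.272 pp.
Output growth = -0.2 + 1.744 = 1.544%.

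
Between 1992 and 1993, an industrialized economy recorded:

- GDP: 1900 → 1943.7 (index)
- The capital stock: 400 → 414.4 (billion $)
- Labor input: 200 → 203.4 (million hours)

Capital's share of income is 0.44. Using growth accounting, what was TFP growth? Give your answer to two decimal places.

GDP growth = (1943.7 − 1900) / 1900 = 2.3%.
The capital stock growth = (414.4 − 400) / 400 = 3.6%.
Labor input growth = (203.4 − 200) / 200 = 1.7%.
Labor's share = 1 − 0.44 = 0.56.
The capital stock: 0.44 × 3.6 = 1.584 pp.
Labor input: 0.56 × 1.7 = 0.952 pp.
TFP growth = 2.3 − 2.536 = -0.236%.

-0.24%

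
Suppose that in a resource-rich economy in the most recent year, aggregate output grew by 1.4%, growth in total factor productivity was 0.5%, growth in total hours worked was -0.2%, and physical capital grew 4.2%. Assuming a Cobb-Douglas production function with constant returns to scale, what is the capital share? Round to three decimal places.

gY = gA + α·gK + (1−α)·gL, so gY − gA − gL = α(gK − gL).
1.4 − 0.5 + 0.2 = α × (4.2 − (-0.2)).
1.1 = 4.4 α, so α = 0.25.

0.250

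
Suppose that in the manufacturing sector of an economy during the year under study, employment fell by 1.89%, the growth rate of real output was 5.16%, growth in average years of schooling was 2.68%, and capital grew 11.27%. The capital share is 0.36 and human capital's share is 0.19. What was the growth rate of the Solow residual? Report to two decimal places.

Labor's share = 1 − 0.36 − 0.19 = 0.45.
Capital: 0.36 × 11.27 = 4.0572 pp.
Average years of schooling: 0.19 × 2.68 = 0.5092 pp.
Employment: 0.45 × (-1.89) = -0.8505 pp.
TFP growth = 5.16 − 3.7159 = 1.4441%.

1.44%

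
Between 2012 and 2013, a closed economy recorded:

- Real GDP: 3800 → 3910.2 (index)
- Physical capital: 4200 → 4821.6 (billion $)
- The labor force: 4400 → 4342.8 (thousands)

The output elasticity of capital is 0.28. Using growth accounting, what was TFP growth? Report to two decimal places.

-0.31%

Real GDP growth = (3910.2 − 3800) / 3800 = 2.9%.
Physical capital growth = (4821.6 − 4200) / 4200 = 14.8%.
The labor force growth = (4342.8 − 4400) / 4400 = -1.3%.
Labor's share = 1 − 0.28 = 0.72.
Physical capital: 0.28 × 14.8 = 4.144 pp.
The labor force: 0.72 × (-1.3) = -0.936 pp.
TFP growth = 2.9 − 3.208 = -0.308%.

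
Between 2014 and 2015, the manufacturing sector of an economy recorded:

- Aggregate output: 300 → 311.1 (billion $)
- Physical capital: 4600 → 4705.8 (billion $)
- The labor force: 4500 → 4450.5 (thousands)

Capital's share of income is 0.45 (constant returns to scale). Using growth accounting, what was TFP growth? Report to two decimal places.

Aggregate output growth = (311.1 − 300) / 300 = 3.7%.
Physical capital growth = (4705.8 − 4600) / 4600 = 2.3%.
The labor force growth = (4450.5 − 4500) / 4500 = -1.1%.
Labor's share = 1 − 0.45 = 0.55.
Physical capital: 0.45 × 2.3 = 1.035 pp.
The labor force: 0.55 × (-1.1) = -0.605 pp.
TFP growth = 3.7 − 0.43 = 3.27%.

TFP grew 3.27%.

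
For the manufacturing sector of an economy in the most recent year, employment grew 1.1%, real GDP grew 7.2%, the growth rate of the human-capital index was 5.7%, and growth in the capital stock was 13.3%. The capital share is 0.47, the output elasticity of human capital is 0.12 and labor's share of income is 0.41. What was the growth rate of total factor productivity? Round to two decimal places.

Labor's share = 1 − 0.47 − 0.12 = 0.41.
The capital stock: 0.47 × 13.3 = 6.251 pp.
The human-capital index: 0.12 × 5.7 = 0.684 pp.
Employment: 0.41 × 1.1 = 0.451 pp.
TFP growth = 7.2 − 7.386 = -0.186%.

-0.19%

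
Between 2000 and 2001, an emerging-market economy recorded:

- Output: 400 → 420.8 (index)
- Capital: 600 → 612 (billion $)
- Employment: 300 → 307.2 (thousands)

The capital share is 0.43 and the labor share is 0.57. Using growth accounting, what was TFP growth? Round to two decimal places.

TFP growth was 2.97%.

Output growth = (420.8 − 400) / 400 = 5.2%.
Capital growth = (612 − 600) / 600 = 2%.
Employment growth = (307.2 − 300) / 300 = 2.4%.
Labor's share = 1 − 0.43 = 0.57.
Capital: 0.43 × 2 = 0.86 pp.
Employment: 0.57 × 2.4 = 1.368 pp.
TFP growth = 5.2 − 2.228 = 2.972%.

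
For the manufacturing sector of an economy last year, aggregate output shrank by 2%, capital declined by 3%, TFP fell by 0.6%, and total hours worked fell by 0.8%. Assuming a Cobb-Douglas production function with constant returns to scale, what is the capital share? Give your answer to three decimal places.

0.273

gY = gA + α·gK + (1−α)·gL, so gY − gA − gL = α(gK − gL).
-2 + 0.6 + 0.8 = α × (-3 − (-0.8)).
-0.6 = -2.2 α, so α = 0.27273.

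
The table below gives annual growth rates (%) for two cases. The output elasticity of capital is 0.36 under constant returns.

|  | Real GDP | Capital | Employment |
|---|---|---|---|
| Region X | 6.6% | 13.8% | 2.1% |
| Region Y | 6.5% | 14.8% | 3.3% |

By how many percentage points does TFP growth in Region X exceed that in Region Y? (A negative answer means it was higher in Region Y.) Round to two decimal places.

Labor's share = 1 − 0.36 = 0.64.
Region X: TFP = 6.6 − 4.968 − 1.344 = 0.288%.
Region Y: TFP = 6.5 − 5.328 − 2.112 = -0.94%.
Difference = 0.288 − (-0.94) = 1.228 pp.

1.23 percentage points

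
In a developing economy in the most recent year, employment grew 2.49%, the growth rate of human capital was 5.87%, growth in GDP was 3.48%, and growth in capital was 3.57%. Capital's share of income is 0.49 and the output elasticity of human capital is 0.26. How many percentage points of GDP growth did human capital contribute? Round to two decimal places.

Contribution = share × growth = 0.26 × 5.87 = 1.5262 pp.

1.53 pp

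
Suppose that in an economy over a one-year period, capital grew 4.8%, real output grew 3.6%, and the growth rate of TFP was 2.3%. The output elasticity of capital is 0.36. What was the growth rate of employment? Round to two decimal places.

Labor's share = 1 − 0.36 = 0.64.
gY = gA + 0.36×4.8 + 0.64×g.
0.64×g = 3.6 − 2.3 − 1.728 = -0.428.
g = -0.428 / 0.64 = -0.6688%.

-0.67%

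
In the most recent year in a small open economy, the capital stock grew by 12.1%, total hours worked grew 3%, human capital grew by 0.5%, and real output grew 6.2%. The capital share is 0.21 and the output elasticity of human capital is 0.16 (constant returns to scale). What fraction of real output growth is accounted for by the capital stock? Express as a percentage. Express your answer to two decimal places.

40.98%

The capital stock contributed 0.21 × 12.1 = 2.541 pp.
Share of growth = 2.541 / 6.2 × 100 = 40.9839%.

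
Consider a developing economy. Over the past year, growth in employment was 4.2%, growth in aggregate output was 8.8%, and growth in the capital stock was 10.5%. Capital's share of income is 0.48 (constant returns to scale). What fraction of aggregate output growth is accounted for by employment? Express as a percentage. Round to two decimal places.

Labor's share = 1 − 0.48 = 0.52.
Employment contributed 0.52 × 4.2 = 2.184 pp.
Share of growth = 2.184 / 8.8 × 100 = 24.8182%.

Employment accounted for 24.82% of growth.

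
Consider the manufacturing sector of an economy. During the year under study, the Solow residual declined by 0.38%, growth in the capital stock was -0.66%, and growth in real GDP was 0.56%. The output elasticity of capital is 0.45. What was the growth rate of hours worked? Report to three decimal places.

Hours worked grew 2.249%.

Labor's share = 1 − 0.45 = 0.55.
gY = gA + 0.45×(-0.66) + 0.55×g.
0.55×g = 0.56 + 0.38 + 0.297 = 1.237.
g = 1.237 / 0.55 = 2.24909%.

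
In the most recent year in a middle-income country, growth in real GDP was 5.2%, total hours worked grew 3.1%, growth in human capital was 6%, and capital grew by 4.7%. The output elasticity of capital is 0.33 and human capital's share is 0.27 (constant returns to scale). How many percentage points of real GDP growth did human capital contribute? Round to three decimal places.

Contribution = share × growth = 0.27 × 6 = 1.62 pp.

1.620 percentage points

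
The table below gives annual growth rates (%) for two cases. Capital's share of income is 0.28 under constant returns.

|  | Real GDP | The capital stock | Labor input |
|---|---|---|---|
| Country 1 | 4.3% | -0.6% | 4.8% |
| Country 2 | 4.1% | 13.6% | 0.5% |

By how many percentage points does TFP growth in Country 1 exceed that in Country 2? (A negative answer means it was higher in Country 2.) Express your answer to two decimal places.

Labor's share = 1 − 0.28 = 0.72.
Country 1: TFP = 4.3 + 0.168 − 3.456 = 1.012%.
Country 2: TFP = 4.1 − 3.808 − 0.36 = -0.068%.
Difference = 1.012 − (-0.068) = 1.08 pp.

1.08 percentage points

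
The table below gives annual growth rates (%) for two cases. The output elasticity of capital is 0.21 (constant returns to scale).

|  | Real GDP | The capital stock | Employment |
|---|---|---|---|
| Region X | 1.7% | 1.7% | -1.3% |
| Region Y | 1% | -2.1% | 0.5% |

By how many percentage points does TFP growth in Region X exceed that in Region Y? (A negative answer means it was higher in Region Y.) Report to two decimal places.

1.32 percentage points

Labor's share = 1 − 0.21 = 0.79.
Region X: TFP = 1.7 − 0.357 + 1.027 = 2.37%.
Region Y: TFP = 1 + 0.441 − 0.395 = 1.046%.
Difference = 2.37 − (1.046) = 1.324 pp.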